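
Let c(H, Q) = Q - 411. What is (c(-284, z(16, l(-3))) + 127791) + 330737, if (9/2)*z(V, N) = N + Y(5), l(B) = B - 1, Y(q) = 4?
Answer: 458117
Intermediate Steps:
l(B) = -1 + B
z(V, N) = 8/9 + 2*N/9 (z(V, N) = 2*(N + 4)/9 = 2*(4 + N)/9 = 8/9 + 2*N/9)
c(H, Q) = -411 + Q
(c(-284, z(16, l(-3))) + 127791) + 330737 = ((-411 + (8/9 + 2*(-1 - 3)/9)) + 127791) + 330737 = ((-411 + (8/9 + (2/9)*(-4))) + 127791) + 330737 = ((-411 + (8/9 - 8/9)) + 127791) + 330737 = ((-411 + 0) + 127791) + 330737 = (-411 + 127791) + 330737 = 127380 + 330737 = 458117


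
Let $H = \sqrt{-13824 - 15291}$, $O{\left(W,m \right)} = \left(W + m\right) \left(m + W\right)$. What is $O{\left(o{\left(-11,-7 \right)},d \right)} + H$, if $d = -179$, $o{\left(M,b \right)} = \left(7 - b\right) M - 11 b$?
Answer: $65536 + 3 i \sqrt{3235} \approx 65536.0 + 170.63 i$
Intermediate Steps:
$o{\left(M,b \right)} = - 11 b + M \left(7 - b\right)$ ($o{\left(M,b \right)} = M \left(7 - b\right) - 11 b = - 11 b + M \left(7 - b\right)$)
$O{\left(W,m \right)} = \left(W + m\right)^{2}$ ($O{\left(W,m \right)} = \left(W + m\right) \left(W + m\right) = \left(W + m\right)^{2}$)
$H = 3 i \sqrt{3235}$ ($H = \sqrt{-29115} = 3 i \sqrt{3235} \approx 170.63 i$)
$O{\left(o{\left(-11,-7 \right)},d \right)} + H = \left(\left(\left(-11\right) \left(-7\right) + 7 \left(-11\right) - \left(-11\right) \left(-7\right)\right) - 179\right)^{2} + 3 i \sqrt{3235} = \left(\left(77 - 77 - 77\right) - 179\right)^{2} + 3 i \sqrt{3235} = \left(-77 - 179\right)^{2} + 3 i \sqrt{3235} = \left(-256\right)^{2} + 3 i \sqrt{3235} = 65536 + 3 i \sqrt{3235}$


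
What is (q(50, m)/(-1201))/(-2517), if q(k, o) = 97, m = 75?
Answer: 97/3022917 ≈ 3.2088e-5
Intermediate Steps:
(q(50, m)/(-1201))/(-2517) = (97/(-1201))/(-2517) = (97*(-1/1201))*(-1/2517) = -97/1201*(-1/2517) = 97/3022917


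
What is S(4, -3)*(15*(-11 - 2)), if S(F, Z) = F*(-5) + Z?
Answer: 4485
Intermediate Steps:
S(F, Z) = Z - 5*F (S(F, Z) = -5*F + Z = Z - 5*F)
S(4, -3)*(15*(-11 - 2)) = (-3 - 5*4)*(15*(-11 - 2)) = (-3 - 20)*(15*(-13)) = -23*(-195) = 4485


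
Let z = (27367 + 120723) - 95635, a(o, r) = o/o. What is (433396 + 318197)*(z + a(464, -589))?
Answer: 39425562408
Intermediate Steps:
a(o, r) = 1
z = 52455 (z = 148090 - 95635 = 52455)
(433396 + 318197)*(z + a(464, -589)) = (433396 + 318197)*(52455 + 1) = 751593*52456 = 39425562408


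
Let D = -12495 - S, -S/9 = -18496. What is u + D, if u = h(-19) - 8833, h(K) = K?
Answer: -187811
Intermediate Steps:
S = 166464 (S = -9*(-18496) = 166464)
u = -8852 (u = -19 - 8833 = -8852)
D = -178959 (D = -12495 - 1*166464 = -12495 - 166464 = -178959)
u + D = -8852 - 178959 = -187811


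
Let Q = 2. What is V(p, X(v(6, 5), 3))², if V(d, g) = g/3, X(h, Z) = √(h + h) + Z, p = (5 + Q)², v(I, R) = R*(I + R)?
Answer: (3 + √110)²/9 ≈ 20.214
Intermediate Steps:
p = 49 (p = (5 + 2)² = 7² = 49)
X(h, Z) = Z + √2*√h (X(h, Z) = √(2*h) + Z = √2*√h + Z = Z + √2*√h)
V(d, g) = g/3 (V(d, g) = g*(⅓) = g/3)
V(p, X(v(6, 5), 3))² = ((3 + √2*√(5*(6 + 5)))/3)² = ((3 + √2*√(5*11))/3)² = ((3 + √2*√55)/3)² = ((3 + √110)/3)² = (1 + √110/3)²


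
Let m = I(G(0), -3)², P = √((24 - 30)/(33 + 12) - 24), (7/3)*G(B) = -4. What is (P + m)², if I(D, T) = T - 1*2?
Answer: (375 + I*√5430)²/225 ≈ 600.87 + 245.63*I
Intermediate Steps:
G(B) = -12/7 (G(B) = (3/7)*(-4) = -12/7)
I(D, T) = -2 + T (I(D, T) = T - 2 = -2 + T)
P = I*√5430/15 (P = √(-6/45 - 24) = √(-6*1/45 - 24) = √(-2/15 - 24) = √(-362/15) = I*√5430/15 ≈ 4.9126*I)
m = 25 (m = (-2 - 3)² = (-5)² = 25)
(P + m)² = (I*√5430/15 + 25)² = (25 + I*√5430/15)²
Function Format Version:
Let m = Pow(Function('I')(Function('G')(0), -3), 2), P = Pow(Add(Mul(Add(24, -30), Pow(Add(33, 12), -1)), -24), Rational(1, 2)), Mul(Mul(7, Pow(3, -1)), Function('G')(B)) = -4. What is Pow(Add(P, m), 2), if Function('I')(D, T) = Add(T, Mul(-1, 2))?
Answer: Mul(Rational(1, 225), Pow(Add(375, Mul(I, Pow(5430, Rational(1, 2)))), 2)) ≈ Add(600.87, Mul(245.63, I))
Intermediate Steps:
Function('G')(B) = Rational(-12, 7) (Function('G')(B) = Mul(Rational(3, 7), -4) = Rational(-12, 7))
Function('I')(D, T) = Add(-2, T) (Function('I')(D, T) = Add(T, -2) = Add(-2, T))
P = Mul(Rational(1, 15), I, Pow(5430, Rational(1, 2))) (P = Pow(Add(Mul(-6, Pow(45, -1)), -24), Rational(1, 2)) = Pow(Add(Mul(-6, Rational(1, 45)), -24), Rational(1, 2)) = Pow(Add(Rational(-2, 15), -24), Rational(1, 2)) = Pow(Rational(-362, 15), Rational(1, 2)) = Mul(Rational(1, 15), I, Pow(5430, Rational(1, 2))) ≈ Mul(4.9126, I))
m = 25 (m = Pow(Add(-2, -3), 2) = Pow(-5, 2) = 25)
Pow(Add(P, m), 2) = Pow(Add(Mul(Rational(1, 15), I, Pow(5430, Rational(1, 2))), 25), 2) = Pow(Add(25, Mul(Rational(1, 15), I, Pow(5430, Rational(1, 2)))), 2)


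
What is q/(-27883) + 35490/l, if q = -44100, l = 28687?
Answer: 2254664370/799879621 ≈ 2.8188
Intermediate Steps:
q/(-27883) + 35490/l = -44100/(-27883) + 35490/28687 = -44100*(-1/27883) + 35490*(1/28687) = 44100/27883 + 35490/28687 = 2254664370/799879621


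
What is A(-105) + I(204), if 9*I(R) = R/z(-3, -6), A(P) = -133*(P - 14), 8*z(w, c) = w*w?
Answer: 427873/27 ≈ 15847.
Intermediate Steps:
z(w, c) = w**2/8 (z(w, c) = (w*w)/8 = w**2/8)
A(P) = 1862 - 133*P (A(P) = -133*(-14 + P) = 1862 - 133*P)
I(R) = 8*R/81 (I(R) = (R/(((1/8)*(-3)**2)))/9 = (R/(((1/8)*9)))/9 = (R/(9/8))/9 = (R*(8/9))/9 = (8*R/9)/9 = 8*R/81)
A(-105) + I(204) = (1862 - 133*(-105)) + (8/81)*204 = (1862 + 13965) + 544/27 = 15827 + 544/27 = 427873/27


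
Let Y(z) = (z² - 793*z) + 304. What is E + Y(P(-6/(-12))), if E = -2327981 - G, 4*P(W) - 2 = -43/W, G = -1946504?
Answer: -364079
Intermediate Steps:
P(W) = ½ - 43/(4*W) (P(W) = ½ + (-43/W)/4 = ½ - 43/(4*W))
Y(z) = 304 + z² - 793*z
E = -381477 (E = -2327981 - 1*(-1946504) = -2327981 + 1946504 = -381477)
E + Y(P(-6/(-12))) = -381477 + (304 + ((-43 + 2*(-6/(-12)))/(4*((-6/(-12)))))² - 793*(-43 + 2*(-6/(-12)))/(4*((-6/(-12))))) = -381477 + (304 + ((-43 + 2*(-6*(-1/12)))/(4*((-6*(-1/12)))))² - 793*(-43 + 2*(-6*(-1/12)))/(4*((-6*(-1/12))))) = -381477 + (304 + ((-43 + 2*(½))/(4*(½)))² - 793*(-43 + 2*(½))/(4*½)) = -381477 + (304 + ((¼)*2*(-43 + 1))² - 793*2*(-43 + 1)/4) = -381477 + (304 + ((¼)*2*(-42))² - 793*2*(-42)/4) = -381477 + (304 + (-21)² - 793*(-21)) = -381477 + (304 + 441 + 16653) = -381477 + 17398 = -364079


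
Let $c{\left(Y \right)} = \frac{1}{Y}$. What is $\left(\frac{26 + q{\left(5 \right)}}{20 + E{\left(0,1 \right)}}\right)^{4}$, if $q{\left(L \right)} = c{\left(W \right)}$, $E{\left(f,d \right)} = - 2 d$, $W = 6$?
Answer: $\frac{607573201}{136048896} \approx 4.4658$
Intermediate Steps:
$q{\left(L \right)} = \frac{1}{6}$
$\left(\frac{26 + q{\left(5 \right)}}{20 + E{\left(0,1 \right)}}\right)^{4} = \left(\frac{26 + \frac{1}{6}}{20 - 2}\right)^{4} = \left(\frac{157}{6 \left(20 - 2\right)}\right)^{4} = \left(\frac{157}{6 \cdot 18}\right)^{4} = \left(\frac{157}{6} \cdot \frac{1}{18}\right)^{4} = \left(\frac{157}{108}\right)^{4} = \frac{607573201}{136048896}$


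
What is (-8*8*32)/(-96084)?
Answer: 512/24021 ≈ 0.021315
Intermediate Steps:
(-8*8*32)/(-96084) = -64*32*(-1/96084) = -2048*(-1/96084) = 512/24021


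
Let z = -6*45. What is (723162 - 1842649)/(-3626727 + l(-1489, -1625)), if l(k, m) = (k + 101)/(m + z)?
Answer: 2121427865/6872646277 ≈ 0.30868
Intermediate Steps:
z = -270
l(k, m) = (101 + k)/(-270 + m) (l(k, m) = (k + 101)/(m - 270) = (101 + k)/(-270 + m))
(723162 - 1842649)/(-3626727 + l(-1489, -1625)) = (723162 - 1842649)/(-3626727 + (101 - 1489)/(-270 - 1625)) = -1119487/(-3626727 - 1388/(-1895)) = -1119487/(-3626727 - 1/1895*(-1388)) = -1119487/(-3626727 + 1388/1895) = -1119487/(-6872646277/1895) = -1119487*(-1895/6872646277) = 2121427865/6872646277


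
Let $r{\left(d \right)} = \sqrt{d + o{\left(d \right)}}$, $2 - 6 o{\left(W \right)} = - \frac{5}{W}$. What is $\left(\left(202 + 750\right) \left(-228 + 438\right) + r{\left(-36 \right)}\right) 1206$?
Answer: $241103520 + \frac{67 i \sqrt{46254}}{2} \approx 2.411 \cdot 10^{8} + 7204.8 i$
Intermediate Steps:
$o{\left(W \right)} = \frac{1}{3} + \frac{5}{6 W}$ ($o{\left(W \right)} = \frac{1}{3} - \frac{\left(-5\right) \frac{1}{W}}{6} = \frac{1}{3} + \frac{5}{6 W}$)
$r{\left(d \right)} = \sqrt{d + \frac{5 + 2 d}{6 d}}$
$\left(\left(202 + 750\right) \left(-228 + 438\right) + r{\left(-36 \right)}\right) 1206 = \left(\left(202 + 750\right) \left(-228 + 438\right) + \frac{\sqrt{12 + \frac{30}{-36} + 36 \left(-36\right)}}{6}\right) 1206 = \left(952 \cdot 210 + \frac{\sqrt{12 + 30 \left(- \frac{1}{36}\right) - 1296}}{6}\right) 1206 = \left(199920 + \frac{\sqrt{12 - \frac{5}{6} - 1296}}{6}\right) 1206 = \left(199920 + \frac{\sqrt{- \frac{7709}{6}}}{6}\right) 1206 = \left(199920 + \frac{\frac{1}{6} i \sqrt{46254}}{6}\right) 1206 = \left(199920 + \frac{i \sqrt{46254}}{36}\right) 1206 = 241103520 + \frac{67 i \sqrt{46254}}{2}$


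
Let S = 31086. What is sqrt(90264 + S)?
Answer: 5*sqrt(4854) ≈ 348.35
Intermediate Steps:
sqrt(90264 + S) = sqrt(90264 + 31086) = sqrt(121350) = 5*sqrt(4854)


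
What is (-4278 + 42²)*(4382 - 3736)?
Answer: -1624044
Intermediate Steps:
(-4278 + 42²)*(4382 - 3736) = (-4278 + 1764)*646 = -2514*646 = -1624044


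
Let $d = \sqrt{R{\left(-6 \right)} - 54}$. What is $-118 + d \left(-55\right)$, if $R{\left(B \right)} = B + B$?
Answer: $-118 - 55 i \sqrt{66} \approx -118.0 - 446.82 i$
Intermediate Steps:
$R{\left(B \right)} = 2 B$
$d = i \sqrt{66}$ ($d = \sqrt{2 \left(-6\right) - 54} = \sqrt{-12 - 54} = \sqrt{-66} = i \sqrt{66} \approx 8.124 i$)
$-118 + d \left(-55\right) = -118 + i \sqrt{66} \left(-55\right) = -118 - 55 i \sqrt{66}$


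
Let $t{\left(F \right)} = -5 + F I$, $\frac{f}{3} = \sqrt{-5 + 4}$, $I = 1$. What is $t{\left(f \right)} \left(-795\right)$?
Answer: $3975 - 2385 i \approx 3975.0 - 2385.0 i$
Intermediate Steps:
$f = 3 i$ ($f = 3 \sqrt{-5 + 4} = 3 \sqrt{-1} = 3 i \approx 3.0 i$)
$t{\left(F \right)} = -5 + F$ ($t{\left(F \right)} = -5 + F 1 = -5 + F$)
$t{\left(f \right)} \left(-795\right) = \left(-5 + 3 i\right) \left(-795\right) = 3975 - 2385 i$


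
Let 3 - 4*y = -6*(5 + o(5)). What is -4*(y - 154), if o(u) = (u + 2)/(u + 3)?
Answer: 2311/4 ≈ 577.75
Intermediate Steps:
o(u) = (2 + u)/(3 + u)
y = 153/16 (y = ¾ - (-3)*(5 + (2 + 5)/(3 + 5))/2 = ¾ - (-3)*(5 + 7/8)/2 = ¾ - (-3)*47/(2*8) = ¾ - ¼*(-141/4) = ¾ + 141/16 = 153/16 ≈ 9.5625)
-4*(y - 154) = -4*(153/16 - 154) = -4*(-2311/16) = 2311/4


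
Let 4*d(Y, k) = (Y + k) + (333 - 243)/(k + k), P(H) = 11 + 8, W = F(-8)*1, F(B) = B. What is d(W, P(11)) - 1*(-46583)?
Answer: 1770281/38 ≈ 46586.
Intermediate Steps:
W = -8 (W = -8*1 = -8)
P(H) = 19
d(Y, k) = Y/4 + k/4 + 45/(4*k) (d(Y, k) = ((Y + k) + (333 - 243)/(k + k))/4 = ((Y + k) + 90/((2*k)))/4 = ((Y + k) + 90*(1/(2*k)))/4 = ((Y + k) + 45/k)/4 = (Y + k + 45/k)/4 = Y/4 + k/4 + 45/(4*k))
d(W, P(11)) - 1*(-46583) = (1/4)*(45 + 19*(-8 + 19))/19 - 1*(-46583) = (1/4)*(1/19)*(45 + 19*11) + 46583 = (1/4)*(1/19)*(45 + 209) + 46583 = (1/4)*(1/19)*254 + 46583 = 127/38 + 46583 = 1770281/38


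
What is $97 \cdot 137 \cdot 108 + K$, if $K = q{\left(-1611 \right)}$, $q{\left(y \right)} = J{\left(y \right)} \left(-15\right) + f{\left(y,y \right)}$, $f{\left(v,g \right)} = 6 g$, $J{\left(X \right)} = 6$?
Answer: $1425456$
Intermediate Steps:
$q{\left(y \right)} = -90 + 6 y$ ($q{\left(y \right)} = 6 \left(-15\right) + 6 y = -90 + 6 y$)
$K = -9756$ ($K = -90 + 6 \left(-1611\right) = -90 - 9666 = -9756$)
$97 \cdot 137 \cdot 108 + K = 97 \cdot 137 \cdot 108 - 9756 = 13289 \cdot 108 - 9756 = 1435212 - 9756 = 1425456$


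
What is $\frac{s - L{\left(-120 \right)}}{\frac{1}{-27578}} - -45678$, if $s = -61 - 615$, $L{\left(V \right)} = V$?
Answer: $15379046$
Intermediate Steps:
$s = -676$ ($s = -61 - 615 = -676$)
$\frac{s - L{\left(-120 \right)}}{\frac{1}{-27578}} - -45678 = \frac{-676 - -120}{\frac{1}{-27578}} - -45678 = \frac{-676 + 120}{- \frac{1}{27578}} + 45678 = \left(-556\right) \left(-27578\right) + 45678 = 15333368 + 45678 = 15379046$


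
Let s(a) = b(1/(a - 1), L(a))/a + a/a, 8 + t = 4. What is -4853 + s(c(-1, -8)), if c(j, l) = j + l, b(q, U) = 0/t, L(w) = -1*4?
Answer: -4852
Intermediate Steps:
t = -4 (t = -8 + 4 = -4)
L(w) = -4
b(q, U) = 0 (b(q, U) = 0/(-4) = 0*(-¼) = 0)
s(a) = 1 (s(a) = 0/a + a/a = 0 + 1 = 1)
-4853 + s(c(-1, -8)) = -4853 + 1 = -4852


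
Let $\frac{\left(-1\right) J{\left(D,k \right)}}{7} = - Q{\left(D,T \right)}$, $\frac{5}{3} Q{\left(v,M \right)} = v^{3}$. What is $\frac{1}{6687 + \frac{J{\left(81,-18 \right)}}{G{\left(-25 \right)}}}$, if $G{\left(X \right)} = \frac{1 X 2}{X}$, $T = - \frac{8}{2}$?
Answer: $\frac{10}{11227131} \approx 8.907 \cdot 10^{-7}$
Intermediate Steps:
$T = -4$ ($T = \left(-8\right) \frac{1}{2} = -4$)
$Q{\left(v,M \right)} = \frac{3 v^{3}}{5}$
$G{\left(X \right)} = 2$ ($G{\left(X \right)} = \frac{X 2}{X} = \frac{2 X}{X} = 2$)
$J{\left(D,k \right)} = \frac{21 D^{3}}{5}$ ($J{\left(D,k \right)} = - 7 \left(- \frac{3 D^{3}}{5}\right) = \frac{21 D^{3}}{5}$)
$\frac{1}{6687 + \frac{J{\left(81,-18 \right)}}{G{\left(-25 \right)}}} = \frac{1}{6687 + \frac{\frac{21}{5} \cdot 81^{3}}{2}} = \frac{1}{6687 + \frac{21}{5} \cdot 531441 \cdot \frac{1}{2}} = \frac{1}{6687 + \frac{11160261}{5} \cdot \frac{1}{2}} = \frac{1}{6687 + \frac{11160261}{10}} = \frac{1}{\frac{11227131}{10}} = \frac{10}{11227131}$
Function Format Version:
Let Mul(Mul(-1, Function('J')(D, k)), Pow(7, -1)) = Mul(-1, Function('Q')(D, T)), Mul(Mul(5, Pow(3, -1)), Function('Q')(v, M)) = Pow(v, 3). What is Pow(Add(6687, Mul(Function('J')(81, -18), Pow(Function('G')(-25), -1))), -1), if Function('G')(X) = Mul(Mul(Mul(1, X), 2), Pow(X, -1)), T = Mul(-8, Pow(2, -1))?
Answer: Rational(10, 11227131) ≈ 8.9070e-7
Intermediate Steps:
T = -4 (T = Mul(-8, Rational(1, 2)) = -4)
Function('Q')(v, M) = Mul(Rational(3, 5), Pow(v, 3))
Function('G')(X) = 2 (Function('G')(X) = Mul(Mul(X, 2), Pow(X, -1)) = Mul(Mul(2, X), Pow(X, -1)) = 2)
Function('J')(D, k) = Mul(Rational(21, 5), Pow(D, 3)) (Function('J')(D, k) = Mul(-7, Mul(-1, Mul(Rational(3, 5), Pow(D, 3)))) = Mul(-7, Mul(Rational(-3, 5), Pow(D, 3))) = Mul(Rational(21, 5), Pow(D, 3)))
Pow(Add(6687, Mul(Function('J')(81, -18), Pow(Function('G')(-25), -1))), -1) = Pow(Add(6687, Mul(Mul(Rational(21, 5), Pow(81, 3)), Pow(2, -1))), -1) = Pow(Add(6687, Mul(Mul(Rational(21, 5), 531441), Rational(1, 2))), -1) = Pow(Add(6687, Mul(Rational(11160261, 5), Rational(1, 2))), -1) = Pow(Add(6687, Rational(11160261, 10)), -1) = Pow(Rational(11227131, 10), -1) = Rational(10, 11227131)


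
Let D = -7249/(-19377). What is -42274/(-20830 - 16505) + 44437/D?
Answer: 32147822833141/270641415 ≈ 1.1878e+5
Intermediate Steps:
D = 7249/19377 (D = -7249*(-1/19377) = 7249/19377 ≈ 0.37410)
-42274/(-20830 - 16505) + 44437/D = -42274/(-20830 - 16505) + 44437/(7249/19377) = -42274/(-37335) + 44437*(19377/7249) = -42274*(-1/37335) + 861055749/7249 = 42274/37335 + 861055749/7249 = 32147822833141/270641415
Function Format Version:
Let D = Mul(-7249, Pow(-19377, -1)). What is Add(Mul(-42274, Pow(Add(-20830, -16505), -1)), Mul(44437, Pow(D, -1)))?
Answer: Rational(32147822833141, 270641415) ≈ 1.1878e+5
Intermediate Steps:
D = Rational(7249, 19377) (D = Mul(-7249, Rational(-1, 19377)) = Rational(7249, 19377) ≈ 0.37410)
Add(Mul(-42274, Pow(Add(-20830, -16505), -1)), Mul(44437, Pow(D, -1))) = Add(Mul(-42274, Pow(Add(-20830, -16505), -1)), Mul(44437, Pow(Rational(7249, 19377), -1))) = Add(Mul(-42274, Pow(-37335, -1)), Mul(44437, Rational(19377, 7249))) = Add(Mul(-42274, Rational(-1, 37335)), Rational(861055749, 7249)) = Add(Rational(42274, 37335), Rational(861055749, 7249)) = Rational(32147822833141, 270641415)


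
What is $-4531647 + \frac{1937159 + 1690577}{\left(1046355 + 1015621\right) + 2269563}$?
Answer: $- \frac{19629002086997}{4331539} \approx -4.5316 \cdot 10^{6}$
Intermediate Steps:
$-4531647 + \frac{1937159 + 1690577}{\left(1046355 + 1015621\right) + 2269563} = -4531647 + \frac{3627736}{2061976 + 2269563} = -4531647 + \frac{3627736}{4331539} = - \frac{19629002086997}{4331539}$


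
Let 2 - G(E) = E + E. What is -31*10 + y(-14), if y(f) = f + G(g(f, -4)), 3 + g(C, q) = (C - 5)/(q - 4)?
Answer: -1283/4 ≈ -320.75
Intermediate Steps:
g(C, q) = -3 + (-5 + C)/(-4 + q) (g(C, q) = -3 + (C - 5)/(q - 4) = -3 + (-5 + C)/(-4 + q))
G(E) = 2 - 2*E (G(E) = 2 - (E + E) = 2 - 2*E)
y(f) = 27/4 + 5*f/4 (y(f) = f + (2 - 2*(7 + f - 3*(-4))/(-4 - 4)) = f + (2 - 2*(7 + f + 12)/(-8)) = f + (2 - (-1)*(19 + f)/4) = f + (2 - 2*(-19/8 - f/8)) = f + (2 + (19/4 + f/4)) = f + (27/4 + f/4) = 27/4 + 5*f/4)
-31*10 + y(-14) = -31*10 + (27/4 + (5/4)*(-14)) = -310 + (27/4 - 35/2) = -310 - 43/4 = -1283/4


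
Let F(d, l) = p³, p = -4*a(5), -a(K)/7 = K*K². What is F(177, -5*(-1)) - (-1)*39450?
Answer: 42875039450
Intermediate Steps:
a(K) = -7*K³ (a(K) = -7*K*K² = -7*K³)
p = 3500 (p = -(-28)*5³ = -(-28)*125 = -4*(-875) = 3500)
F(d, l) = 42875000000 (F(d, l) = 3500³ = 42875000000)
F(177, -5*(-1)) - (-1)*39450 = 42875000000 - (-1)*39450 = 42875000000 - 1*(-39450) = 42875000000 + 39450 = 42875039450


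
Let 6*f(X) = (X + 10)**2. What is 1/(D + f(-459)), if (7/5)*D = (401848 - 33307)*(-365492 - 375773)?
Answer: -6/1170799274249 ≈ -5.1247e-12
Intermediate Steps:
f(X) = (10 + X)**2/6 (f(X) = (X + 10)**2/6 = (10 + X)**2/6)
D = -195133245975 (D = 5*((401848 - 33307)*(-365492 - 375773))/7 = 5*(368541*(-741265))/7 = (5/7)*(-273186544365) = -195133245975)
1/(D + f(-459)) = 1/(-195133245975 + (10 - 459)**2/6) = 1/(-195133245975 + (1/6)*(-449)**2) = 1/(-195133245975 + (1/6)*201601) = 1/(-195133245975 + 201601/6) = 1/(-1170799274249/6) = -6/1170799274249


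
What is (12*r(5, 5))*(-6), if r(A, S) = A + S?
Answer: -720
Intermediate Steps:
(12*r(5, 5))*(-6) = (12*(5 + 5))*(-6) = (12*10)*(-6) = 120*(-6) = -720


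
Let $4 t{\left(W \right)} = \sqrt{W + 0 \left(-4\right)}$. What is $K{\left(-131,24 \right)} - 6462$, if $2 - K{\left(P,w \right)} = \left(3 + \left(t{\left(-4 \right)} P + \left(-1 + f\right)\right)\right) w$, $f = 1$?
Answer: $-6532 + 1572 i \approx -6532.0 + 1572.0 i$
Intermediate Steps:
$t{\left(W \right)} = \frac{\sqrt{W}}{4}$ ($t{\left(W \right)} = \frac{\sqrt{W + 0 \left(-4\right)}}{4} = \frac{\sqrt{W + 0}}{4} = \frac{\sqrt{W}}{4}$)
$K{\left(P,w \right)} = 2 - w \left(3 + \frac{i P}{2}\right)$ ($K{\left(P,w \right)} = 2 - \left(3 + \left(\frac{\sqrt{-4}}{4} P + \left(-1 + 1\right)\right)\right) w = 2 - \left(3 + \left(\frac{2 i}{4} P + 0\right)\right) w = 2 - \left(3 + \left(\frac{i}{2} P + 0\right)\right) w = 2 - \left(3 + \left(\frac{i P}{2} + 0\right)\right) w = 2 - \left(3 + \frac{i P}{2}\right) w = 2 - w \left(3 + \frac{i P}{2}\right)$)
$K{\left(-131,24 \right)} - 6462 = \left(2 - 72 - \frac{1}{2} i \left(-131\right) 24\right) - 6462 = \left(2 - 72 + 1572 i\right) - 6462 = \left(-70 + 1572 i\right) - 6462 = -6532 + 1572 i$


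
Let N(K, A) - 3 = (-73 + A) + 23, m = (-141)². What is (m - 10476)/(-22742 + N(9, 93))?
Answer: -9405/22696 ≈ -0.41439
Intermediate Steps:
m = 19881
N(K, A) = -47 + A (N(K, A) = 3 + ((-73 + A) + 23) = 3 + (-50 + A) = -47 + A)
(m - 10476)/(-22742 + N(9, 93)) = (19881 - 10476)/(-22742 + (-47 + 93)) = 9405/(-22742 + 46) = 9405/(-22696) = 9405*(-1/22696) = -9405/22696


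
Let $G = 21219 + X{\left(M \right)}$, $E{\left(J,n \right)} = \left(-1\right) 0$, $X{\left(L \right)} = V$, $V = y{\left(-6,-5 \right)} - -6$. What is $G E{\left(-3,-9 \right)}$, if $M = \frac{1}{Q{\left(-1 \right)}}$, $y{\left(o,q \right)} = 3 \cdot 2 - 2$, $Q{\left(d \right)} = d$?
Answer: $0$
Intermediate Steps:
$y{\left(o,q \right)} = 4$ ($y{\left(o,q \right)} = 6 - 2 = 4$)
$M = -1$ ($M = \frac{1}{-1} = -1$)
$V = 10$ ($V = 4 - -6 = 4 + 6 = 10$)
$X{\left(L \right)} = 10$
$E{\left(J,n \right)} = 0$
$G = 21229$ ($G = 21219 + 10 = 21229$)
$G E{\left(-3,-9 \right)} = 21229 \cdot 0 = 0$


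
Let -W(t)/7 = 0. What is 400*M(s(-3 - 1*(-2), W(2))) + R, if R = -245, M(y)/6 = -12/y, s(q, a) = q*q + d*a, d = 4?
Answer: -29045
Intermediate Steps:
W(t) = 0 (W(t) = -7*0 = 0)
s(q, a) = q² + 4*a (s(q, a) = q*q + 4*a = q² + 4*a)
M(y) = -72/y (M(y) = 6*(-12/y) = -72/y)
400*M(s(-3 - 1*(-2), W(2))) + R = 400*(-72/((-3 - 1*(-2))² + 4*0)) - 245 = 400*(-72/((-3 + 2)² + 0)) - 245 = 400*(-72/((-1)² + 0)) - 245 = 400*(-72/(1 + 0)) - 245 = 400*(-72/1) - 245 = 400*(-72*1) - 245 = 400*(-72) - 245 = -28800 - 245 = -29045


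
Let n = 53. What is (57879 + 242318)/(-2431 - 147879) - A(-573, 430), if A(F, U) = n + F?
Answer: 77861003/150310 ≈ 518.00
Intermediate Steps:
A(F, U) = 53 + F
(57879 + 242318)/(-2431 - 147879) - A(-573, 430) = (57879 + 242318)/(-2431 - 147879) - (53 - 573) = 300197/(-150310) - 1*(-520) = 300197*(-1/150310) + 520 = -300197/150310 + 520 = 77861003/150310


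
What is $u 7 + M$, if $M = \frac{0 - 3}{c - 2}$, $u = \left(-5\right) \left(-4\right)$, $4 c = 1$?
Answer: $\frac{992}{7} \approx 141.71$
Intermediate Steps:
$c = \frac{1}{4}$ ($c = \frac{1}{4} \cdot 1 = \frac{1}{4} \approx 0.25$)
$u = 20$
$M = \frac{12}{7}$ ($M = \frac{0 - 3}{\frac{1}{4} - 2} = - \frac{3}{- \frac{7}{4}} = \left(-3\right) \left(- \frac{4}{7}\right) = \frac{12}{7} \approx 1.7143$)
$u 7 + M = 20 \cdot 7 + \frac{12}{7} = 140 + \frac{12}{7} = \frac{992}{7}$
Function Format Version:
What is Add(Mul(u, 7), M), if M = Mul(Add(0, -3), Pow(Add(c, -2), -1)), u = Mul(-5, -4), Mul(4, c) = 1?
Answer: Rational(992, 7) ≈ 141.71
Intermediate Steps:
c = Rational(1, 4) (c = Mul(Rational(1, 4), 1) = Rational(1, 4) ≈ 0.25000)
u = 20
M = Rational(12, 7) (M = Mul(Add(0, -3), Pow(Add(Rational(1, 4), -2), -1)) = Mul(-3, Pow(Rational(-7, 4), -1)) = Mul(-3, Rational(-4, 7)) = Rational(12, 7) ≈ 1.7143)
Add(Mul(u, 7), M) = Add(Mul(20, 7), Rational(12, 7)) = Add(140, Rational(12, 7)) = Rational(992, 7)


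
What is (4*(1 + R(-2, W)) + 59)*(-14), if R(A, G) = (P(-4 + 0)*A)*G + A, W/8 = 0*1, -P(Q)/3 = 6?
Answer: -770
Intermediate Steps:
P(Q) = -18 (P(Q) = -3*6 = -18)
W = 0 (W = 8*(0*1) = 8*0 = 0)
R(A, G) = A - 18*A*G (R(A, G) = (-18*A)*G + A = -18*A*G + A = A - 18*A*G)
(4*(1 + R(-2, W)) + 59)*(-14) = (4*(1 - 2*(1 - 18*0)) + 59)*(-14) = (4*(1 - 2*(1 + 0)) + 59)*(-14) = (4*(1 - 2*1) + 59)*(-14) = (4*(1 - 2) + 59)*(-14) = (4*(-1) + 59)*(-14) = (-4 + 59)*(-14) = 55*(-14) = -770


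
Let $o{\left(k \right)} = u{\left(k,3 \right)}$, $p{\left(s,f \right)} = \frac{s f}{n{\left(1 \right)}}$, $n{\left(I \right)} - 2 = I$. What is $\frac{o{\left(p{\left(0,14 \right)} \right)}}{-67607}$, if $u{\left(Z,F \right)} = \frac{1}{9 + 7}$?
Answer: $- \frac{1}{1081712} \approx -9.2446 \cdot 10^{-7}$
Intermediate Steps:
$n{\left(I \right)} = 2 + I$
$u{\left(Z,F \right)} = \frac{1}{16}$
$p{\left(s,f \right)} = \frac{f s}{3}$ ($p{\left(s,f \right)} = \frac{s f}{2 + 1} = \frac{f s}{3}$)
$o{\left(k \right)} = \frac{1}{16}$
$\frac{o{\left(p{\left(0,14 \right)} \right)}}{-67607} = \frac{1}{16 \left(-67607\right)} = \frac{1}{16} \left(- \frac{1}{67607}\right) = - \frac{1}{1081712}$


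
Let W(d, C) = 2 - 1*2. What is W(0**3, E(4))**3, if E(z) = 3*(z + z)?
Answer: 0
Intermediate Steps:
E(z) = 6*z (E(z) = 3*(2*z) = 6*z)
W(d, C) = 0 (W(d, C) = 2 - 2 = 0)
W(0**3, E(4))**3 = 0**3 = 0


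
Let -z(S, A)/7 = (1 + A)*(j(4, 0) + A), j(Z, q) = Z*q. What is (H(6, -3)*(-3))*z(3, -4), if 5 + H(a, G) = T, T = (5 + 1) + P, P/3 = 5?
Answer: 4032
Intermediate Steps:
P = 15 (P = 3*5 = 15)
z(S, A) = -7*A*(1 + A) (z(S, A) = -7*(1 + A)*(4*0 + A) = -7*(1 + A)*(0 + A) = -7*(1 + A)*A = -7*A*(1 + A))
T = 21 (T = (5 + 1) + 15 = 6 + 15 = 21)
H(a, G) = 16 (H(a, G) = -5 + 21 = 16)
(H(6, -3)*(-3))*z(3, -4) = (16*(-3))*(7*(-4)*(-1 - 1*(-4))) = -336*(-4)*(-1 + 4) = -336*(-4)*3 = -48*(-84) = 4032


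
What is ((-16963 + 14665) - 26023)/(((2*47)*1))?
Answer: -28321/94 ≈ -301.29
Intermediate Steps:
((-16963 + 14665) - 26023)/(((2*47)*1)) = (-2298 - 26023)/((94*1)) = -28321/94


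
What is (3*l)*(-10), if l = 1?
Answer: -30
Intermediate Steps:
(3*l)*(-10) = (3*1)*(-10) = 3*(-10) = -30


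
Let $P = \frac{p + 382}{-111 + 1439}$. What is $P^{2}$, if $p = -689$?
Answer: $\frac{94249}{1763584} \approx 0.053442$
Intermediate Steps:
$P = - \frac{307}{1328}$ ($P = \frac{-689 + 382}{-111 + 1439} = - \frac{307}{1328} \approx -0.23117$)
$P^{2} = \left(- \frac{307}{1328}\right)^{2} = \frac{94249}{1763584}$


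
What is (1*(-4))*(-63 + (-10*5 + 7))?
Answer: 424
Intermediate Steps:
(1*(-4))*(-63 + (-10*5 + 7)) = -4*(-63 + (-50 + 7)) = -4*(-63 - 43) = -4*(-106) = 424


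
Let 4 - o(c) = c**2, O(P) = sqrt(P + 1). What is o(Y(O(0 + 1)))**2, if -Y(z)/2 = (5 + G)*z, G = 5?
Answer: 633616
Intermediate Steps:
O(P) = sqrt(1 + P)
Y(z) = -20*z (Y(z) = -2*(5 + 5)*z = -20*z)
o(c) = 4 - c**2
o(Y(O(0 + 1)))**2 = (4 - (-20*sqrt(1 + (0 + 1)))**2)**2 = (4 - (-20*sqrt(1 + 1))**2)**2 = (4 - (-20*sqrt(2))**2)**2 = (4 - 1*800)**2 = (4 - 800)**2 = (-796)**2 = 633616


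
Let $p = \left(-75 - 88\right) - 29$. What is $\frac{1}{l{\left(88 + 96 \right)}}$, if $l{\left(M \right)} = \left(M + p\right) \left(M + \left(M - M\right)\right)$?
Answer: $- \frac{1}{1472} \approx -0.00067935$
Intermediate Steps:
$p = -192$ ($p = -163 - 29 = -192$)
$l{\left(M \right)} = M \left(-192 + M\right)$ ($l{\left(M \right)} = \left(M - 192\right) \left(M + \left(M - M\right)\right) = \left(-192 + M\right) \left(M + 0\right) = \left(-192 + M\right) M = M \left(-192 + M\right)$)
$\frac{1}{l{\left(88 + 96 \right)}} = \frac{1}{\left(88 + 96\right) \left(-192 + \left(88 + 96\right)\right)} = \frac{1}{184 \left(-192 + 184\right)} = \frac{1}{184 \left(-8\right)} = \frac{1}{-1472} = - \frac{1}{1472}$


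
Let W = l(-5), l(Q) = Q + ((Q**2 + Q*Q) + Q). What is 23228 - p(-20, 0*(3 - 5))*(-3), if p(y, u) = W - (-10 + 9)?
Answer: 23351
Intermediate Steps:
l(Q) = 2*Q + 2*Q**2 (l(Q) = Q + ((Q**2 + Q**2) + Q) = Q + (2*Q**2 + Q) = Q + (Q + 2*Q**2) = 2*Q + 2*Q**2)
W = 40 (W = 2*(-5)*(1 - 5) = 2*(-5)*(-4) = 40)
p(y, u) = 41 (p(y, u) = 40 - (-10 + 9) = 40 - 1*(-1) = 40 + 1 = 41)
23228 - p(-20, 0*(3 - 5))*(-3) = 23228 - 41*(-3) = 23228 - 1*(-123) = 23228 + 123 = 23351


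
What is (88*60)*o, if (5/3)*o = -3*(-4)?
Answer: 38016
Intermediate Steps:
o = 36/5 (o = 3*(-3*(-4))/5 = (⅗)*12 = 36/5 ≈ 7.2000)
(88*60)*o = (88*60)*(36/5) = 5280*(36/5) = 38016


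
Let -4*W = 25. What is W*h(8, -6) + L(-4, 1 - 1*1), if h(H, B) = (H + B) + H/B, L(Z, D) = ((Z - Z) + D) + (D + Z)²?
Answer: 71/6 ≈ 11.833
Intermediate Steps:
W = -25/4 (W = -¼*25 = -25/4 ≈ -6.2500)
L(Z, D) = D + (D + Z)² (L(Z, D) = (0 + D) + (D + Z)² = D + (D + Z)²)
h(H, B) = B + H + H/B (h(H, B) = (B + H) + H/B = B + H + H/B)
W*h(8, -6) + L(-4, 1 - 1*1) = -25*(-6 + 8 + 8/(-6))/4 + ((1 - 1*1) + ((1 - 1*1) - 4)²) = -25*(-6 + 8 + 8*(-⅙))/4 + ((1 - 1) + ((1 - 1) - 4)²) = -25*(-6 + 8 - 4/3)/4 + (0 + (0 - 4)²) = -25/4*⅔ + (0 + (-4)²) = -25/6 + (0 + 16) = -25/6 + 16 = 71/6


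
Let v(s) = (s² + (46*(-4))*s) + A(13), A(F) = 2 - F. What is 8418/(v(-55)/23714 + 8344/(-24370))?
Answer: 1216211973810/30551491 ≈ 39809.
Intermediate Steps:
v(s) = -11 + s² - 184*s (v(s) = (s² + (46*(-4))*s) + (2 - 1*13) = (s² - 184*s) + (2 - 13) = (s² - 184*s) - 11 = -11 + s² - 184*s)
8418/(v(-55)/23714 + 8344/(-24370)) = 8418/((-11 + (-55)² - 184*(-55))/23714 + 8344/(-24370)) = 8418/((-11 + 3025 + 10120)*(1/23714) + 8344*(-1/24370)) = 8418/(13134*(1/23714) - 4172/12185) = 8418/(6567/11857 - 4172/12185) = 8418/(30551491/144477545) = 8418*(144477545/30551491) = 1216211973810/30551491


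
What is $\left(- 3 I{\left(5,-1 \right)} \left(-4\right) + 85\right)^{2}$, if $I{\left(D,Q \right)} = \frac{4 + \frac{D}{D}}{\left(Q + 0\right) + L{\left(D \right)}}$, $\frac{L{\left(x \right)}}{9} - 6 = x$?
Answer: $\frac{17598025}{2401} \approx 7329.5$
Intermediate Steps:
$L{\left(x \right)} = 54 + 9 x$
$I{\left(D,Q \right)} = \frac{5}{54 + Q + 9 D}$ ($I{\left(D,Q \right)} = \frac{4 + \frac{D}{D}}{\left(Q + 0\right) + \left(54 + 9 D\right)} = \frac{4 + 1}{Q + \left(54 + 9 D\right)} = \frac{5}{54 + Q + 9 D}$)
$\left(- 3 I{\left(5,-1 \right)} \left(-4\right) + 85\right)^{2} = \left(- 3 \frac{5}{54 - 1 + 9 \cdot 5} \left(-4\right) + 85\right)^{2} = \left(- 3 \frac{5}{54 - 1 + 45} \left(-4\right) + 85\right)^{2} = \left(- 3 \cdot \frac{5}{98} \left(-4\right) + 85\right)^{2} = \left(- 3 \cdot 5 \cdot \frac{1}{98} \left(-4\right) + 85\right)^{2} = \left(\left(-3\right) \frac{5}{98} \left(-4\right) + 85\right)^{2} = \left(\left(- \frac{15}{98}\right) \left(-4\right) + 85\right)^{2} = \left(\frac{30}{49} + 85\right)^{2} = \left(\frac{4195}{49}\right)^{2} = \frac{17598025}{2401}$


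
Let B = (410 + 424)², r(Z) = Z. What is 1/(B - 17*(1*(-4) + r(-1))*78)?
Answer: 1/702186 ≈ 1.4241e-6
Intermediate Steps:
B = 695556 (B = 834² = 695556)
1/(B - 17*(1*(-4) + r(-1))*78) = 1/(695556 - 17*(1*(-4) - 1)*78) = 1/(695556 - 17*(-4 - 1)*78) = 1/(695556 - 17*(-5)*78) = 1/(695556 + 85*78) = 1/(695556 + 6630) = 1/702186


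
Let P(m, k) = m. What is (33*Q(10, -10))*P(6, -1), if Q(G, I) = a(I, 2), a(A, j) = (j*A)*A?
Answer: 39600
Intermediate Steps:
a(A, j) = j*A² (a(A, j) = (A*j)*A = j*A²)
Q(G, I) = 2*I²
(33*Q(10, -10))*P(6, -1) = (33*(2*(-10)²))*6 = (33*(2*100))*6 = (33*200)*6 = 6600*6 = 39600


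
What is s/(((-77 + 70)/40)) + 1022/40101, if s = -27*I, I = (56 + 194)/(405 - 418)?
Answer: -10827176998/3649191 ≈ -2967.0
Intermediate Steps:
I = -250/13 (I = 250/(-13) = 250*(-1/13) = -250/13 ≈ -19.231)
s = 6750/13 (s = -27*(-250/13) = 6750/13 ≈ 519.23)
s/(((-77 + 70)/40)) + 1022/40101 = 6750/(13*(((-77 + 70)/40))) + 1022/40101 = 6750/(13*((-7*1/40))) + 1022*(1/40101) = 6750/(13*(-7/40)) + 1022/40101 = (6750/13)*(-40/7) + 1022/40101 = -270000/91 + 1022/40101 = -10827176998/3649191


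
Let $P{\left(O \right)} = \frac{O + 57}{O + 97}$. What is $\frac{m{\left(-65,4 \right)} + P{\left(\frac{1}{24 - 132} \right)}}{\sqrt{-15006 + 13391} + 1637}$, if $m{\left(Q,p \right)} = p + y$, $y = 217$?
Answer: $\frac{379968981}{2808749740} - \frac{232113 i \sqrt{1615}}{2808749740} \approx 0.13528 - 0.003321 i$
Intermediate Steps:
$m{\left(Q,p \right)} = 217 + p$ ($m{\left(Q,p \right)} = p + 217 = 217 + p$)
$P{\left(O \right)} = \frac{57 + O}{97 + O}$
$\frac{m{\left(-65,4 \right)} + P{\left(\frac{1}{24 - 132} \right)}}{\sqrt{-15006 + 13391} + 1637} = \frac{\left(217 + 4\right) + \frac{57 + \frac{1}{24 - 132}}{97 + \frac{1}{24 - 132}}}{\sqrt{-15006 + 13391} + 1637} = \frac{221 + \frac{57 + \frac{1}{-108}}{97 + \frac{1}{-108}}}{\sqrt{-1615} + 1637} = \frac{221 + \frac{57 - \frac{1}{108}}{97 - \frac{1}{108}}}{i \sqrt{1615} + 1637} = \frac{221 + \frac{1}{\frac{10475}{108}} \cdot \frac{6155}{108}}{1637 + i \sqrt{1615}} = \frac{221 + \frac{108}{10475} \cdot \frac{6155}{108}}{1637 + i \sqrt{1615}} = \frac{221 + \frac{1231}{2095}}{1637 + i \sqrt{1615}} = \frac{464226}{2095 \left(1637 + i \sqrt{1615}\right)}$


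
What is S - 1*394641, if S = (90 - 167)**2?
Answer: -388712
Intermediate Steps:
S = 5929 (S = (-77)**2 = 5929)
S - 1*394641 = 5929 - 1*394641 = 5929 - 394641 = -388712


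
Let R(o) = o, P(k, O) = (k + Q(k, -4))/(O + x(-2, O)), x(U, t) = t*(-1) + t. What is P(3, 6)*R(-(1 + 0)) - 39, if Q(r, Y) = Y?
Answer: -233/6 ≈ -38.833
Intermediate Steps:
x(U, t) = 0 (x(U, t) = -t + t = 0)
P(k, O) = (-4 + k)/O (P(k, O) = (k - 4)/(O + 0) = (-4 + k)/O)
P(3, 6)*R(-(1 + 0)) - 39 = ((-4 + 3)/6)*(-(1 + 0)) - 39 = ((1/6)*(-1))*(-1*1) - 39 = -1/6*(-1) - 39 = 1/6 - 39 = -233/6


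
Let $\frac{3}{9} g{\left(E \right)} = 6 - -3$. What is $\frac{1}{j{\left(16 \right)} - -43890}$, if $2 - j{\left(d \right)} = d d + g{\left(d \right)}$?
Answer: $\frac{1}{43609} \approx 2.2931 \cdot 10^{-5}$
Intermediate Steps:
$g{\left(E \right)} = 27$ ($g{\left(E \right)} = 3 \left(6 - -3\right) = 3 \left(6 + 3\right) = 3 \cdot 9 = 27$)
$j{\left(d \right)} = -25 - d^{2}$ ($j{\left(d \right)} = 2 - \left(d d + 27\right) = 2 - \left(d^{2} + 27\right) = 2 - \left(27 + d^{2}\right) = -25 - d^{2}$)
$\frac{1}{j{\left(16 \right)} - -43890} = \frac{1}{\left(-25 - 16^{2}\right) - -43890} = \frac{1}{\left(-25 - 256\right) + 43890} = \frac{1}{-281 + 43890} = \frac{1}{43609}$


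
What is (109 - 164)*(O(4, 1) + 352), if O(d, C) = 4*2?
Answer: -19800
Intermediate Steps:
O(d, C) = 8
(109 - 164)*(O(4, 1) + 352) = (109 - 164)*(8 + 352) = -55*360 = -19800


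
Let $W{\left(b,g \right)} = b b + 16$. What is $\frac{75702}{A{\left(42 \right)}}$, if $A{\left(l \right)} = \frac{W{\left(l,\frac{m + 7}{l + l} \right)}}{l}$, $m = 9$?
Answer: $\frac{794871}{445} \approx 1786.2$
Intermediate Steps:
$W{\left(b,g \right)} = 16 + b^{2}$ ($W{\left(b,g \right)} = b^{2} + 16 = 16 + b^{2}$)
$A{\left(l \right)} = \frac{16 + l^{2}}{l}$
$\frac{75702}{A{\left(42 \right)}} = \frac{75702}{42 + \frac{16}{42}} = \frac{75702}{42 + 16 \cdot \frac{1}{42}} = \frac{75702}{42 + \frac{8}{21}} = \frac{75702}{\frac{890}{21}} = 75702 \cdot \frac{21}{890} = \frac{794871}{445}$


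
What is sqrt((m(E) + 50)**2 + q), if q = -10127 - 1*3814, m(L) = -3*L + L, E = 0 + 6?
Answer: I*sqrt(12497) ≈ 111.79*I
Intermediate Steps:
E = 6
m(L) = -2*L
q = -13941 (q = -10127 - 3814 = -13941)
sqrt((m(E) + 50)**2 + q) = sqrt((-2*6 + 50)**2 - 13941) = sqrt((-12 + 50)**2 - 13941) = sqrt(38**2 - 13941) = sqrt(1444 - 13941) = sqrt(-12497) = I*sqrt(12497)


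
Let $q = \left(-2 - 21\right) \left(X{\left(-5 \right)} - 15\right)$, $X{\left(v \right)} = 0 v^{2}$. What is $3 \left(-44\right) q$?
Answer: $-45540$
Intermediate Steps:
$X{\left(v \right)} = 0$
$q = 345$ ($q = \left(-2 - 21\right) \left(0 - 15\right) = \left(-23\right) \left(-15\right) = 345$)
$3 \left(-44\right) q = 3 \left(-44\right) 345 = \left(-132\right) 345 = -45540$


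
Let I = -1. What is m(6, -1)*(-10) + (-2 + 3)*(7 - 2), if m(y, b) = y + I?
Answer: -45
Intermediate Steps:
m(y, b) = -1 + y (m(y, b) = y - 1 = -1 + y)
m(6, -1)*(-10) + (-2 + 3)*(7 - 2) = (-1 + 6)*(-10) + (-2 + 3)*(7 - 2) = 5*(-10) + 1*5 = -50 + 5 = -45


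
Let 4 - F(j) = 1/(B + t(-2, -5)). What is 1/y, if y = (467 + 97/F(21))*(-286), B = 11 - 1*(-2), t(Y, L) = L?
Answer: -31/4362358 ≈ -7.1062e-6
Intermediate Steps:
B = 13 (B = 11 + 2 = 13)
F(j) = 31/8 (F(j) = 4 - 1/(13 - 5) = 4 - 1/8 = 4 - 1*⅛ = 4 - ⅛ = 31/8)
y = -4362358/31 (y = (467 + 97/(31/8))*(-286) = (467 + 97*(8/31))*(-286) = (467 + 776/31)*(-286) = (15253/31)*(-286) = -4362358/31 ≈ -1.4072e+5)
1/y = 1/(-4362358/31) = -31/4362358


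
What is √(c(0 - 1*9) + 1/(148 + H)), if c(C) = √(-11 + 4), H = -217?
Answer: √(-69 + 4761*I*√7)/69 ≈ 1.147 + 1.1533*I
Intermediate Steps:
c(C) = I*√7 (c(C) = √(-7) = I*√7)
√(c(0 - 1*9) + 1/(148 + H)) = √(I*√7 + 1/(148 - 217)) = √(I*√7 + 1/(-69)) = √(I*√7 - 1/69) = √(-1/69 + I*√7)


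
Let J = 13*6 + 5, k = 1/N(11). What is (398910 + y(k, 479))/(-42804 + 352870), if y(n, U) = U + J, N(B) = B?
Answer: 199736/155033 ≈ 1.2883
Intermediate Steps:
k = 1/11 ≈ 0.090909
J = 83 (J = 78 + 5 = 83)
y(n, U) = 83 + U (y(n, U) = U + 83 = 83 + U)
(398910 + y(k, 479))/(-42804 + 352870) = (398910 + (83 + 479))/(-42804 + 352870) = (398910 + 562)/310066 = 399472*(1/310066) = 199736/155033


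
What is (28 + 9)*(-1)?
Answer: -37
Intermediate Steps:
(28 + 9)*(-1) = 37*(-1) = -37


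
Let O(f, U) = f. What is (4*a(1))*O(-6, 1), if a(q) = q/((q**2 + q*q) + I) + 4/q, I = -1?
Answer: -120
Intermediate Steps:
a(q) = 4/q + q/(-1 + 2*q**2) (a(q) = q/((q**2 + q*q) - 1) + 4/q = q/((q**2 + q**2) - 1) + 4/q = q/(2*q**2 - 1) + 4/q = q/(-1 + 2*q**2) + 4/q = 4/q + q/(-1 + 2*q**2))
(4*a(1))*O(-6, 1) = (4*((-4 + 9*1**2)/(-1*1 + 2*1**3)))*(-6) = (4*((-4 + 9*1)/(-1 + 2*1)))*(-6) = (4*((-4 + 9)/(-1 + 2)))*(-6) = (4*(5/1))*(-6) = (4*(1*5))*(-6) = (4*5)*(-6) = 20*(-6) = -120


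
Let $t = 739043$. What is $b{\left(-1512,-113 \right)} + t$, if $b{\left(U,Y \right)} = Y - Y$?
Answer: $739043$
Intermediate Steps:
$b{\left(U,Y \right)} = 0$
$b{\left(-1512,-113 \right)} + t = 0 + 739043 = 739043$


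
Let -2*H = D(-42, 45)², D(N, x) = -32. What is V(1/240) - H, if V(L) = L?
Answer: 122881/240 ≈ 512.00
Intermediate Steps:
H = -512 (H = -½*(-32)² = -½*1024 = -512)
V(1/240) - H = 1/240 - 1*(-512) = 1/240 + 512 = 122881/240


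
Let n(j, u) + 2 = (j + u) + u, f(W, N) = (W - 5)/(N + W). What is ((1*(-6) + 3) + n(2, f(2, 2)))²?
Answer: 81/4 ≈ 20.250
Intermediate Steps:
f(W, N) = (-5 + W)/(N + W)
n(j, u) = -2 + j + 2*u (n(j, u) = -2 + ((j + u) + u) = -2 + (j + 2*u) = -2 + j + 2*u)
((1*(-6) + 3) + n(2, f(2, 2)))² = ((1*(-6) + 3) + (-2 + 2 + 2*((-5 + 2)/(2 + 2))))² = ((-6 + 3) + (-2 + 2 + 2*(-3/4)))² = (-3 + (-2 + 2 + 2*((¼)*(-3))))² = (-3 + (-2 + 2 + 2*(-¾)))² = (-3 + (-2 + 2 - 3/2))² = (-3 - 3/2)² = (-9/2)² = 81/4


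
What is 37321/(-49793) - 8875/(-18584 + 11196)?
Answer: 166185327/367870684 ≈ 0.45175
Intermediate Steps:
37321/(-49793) - 8875/(-18584 + 11196) = 37321*(-1/49793) - 8875/(-7388) = -37321/49793 - 8875*(-1/7388) = -37321/49793 + 8875/7388 = 166185327/367870684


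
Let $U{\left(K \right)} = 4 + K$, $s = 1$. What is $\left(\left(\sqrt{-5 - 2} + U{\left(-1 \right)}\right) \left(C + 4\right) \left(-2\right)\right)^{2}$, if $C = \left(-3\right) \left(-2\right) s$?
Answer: $800 + 2400 i \sqrt{7} \approx 800.0 + 6349.8 i$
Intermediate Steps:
$C = 6$ ($C = \left(-3\right) \left(-2\right) 1 = 6 \cdot 1 = 6$)
$\left(\left(\sqrt{-5 - 2} + U{\left(-1 \right)}\right) \left(C + 4\right) \left(-2\right)\right)^{2} = \left(\left(\sqrt{-5 - 2} + \left(4 - 1\right)\right) \left(6 + 4\right) \left(-2\right)\right)^{2} = \left(\left(\sqrt{-7} + 3\right) 10 \left(-2\right)\right)^{2} = \left(\left(i \sqrt{7} + 3\right) \left(-20\right)\right)^{2} = \left(\left(3 + i \sqrt{7}\right) \left(-20\right)\right)^{2} = \left(-60 - 20 i \sqrt{7}\right)^{2}$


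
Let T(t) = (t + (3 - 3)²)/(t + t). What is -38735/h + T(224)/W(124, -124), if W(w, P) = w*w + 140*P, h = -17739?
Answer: 153682741/70388352 ≈ 2.1834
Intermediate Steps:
T(t) = ½ (T(t) = (t + 0²)/((2*t)) = (t + 0)*(1/(2*t)) = t*(1/(2*t)) = ½)
W(w, P) = w² + 140*P
-38735/h + T(224)/W(124, -124) = -38735/(-17739) + 1/(2*(124² + 140*(-124))) = -38735*(-1/17739) + 1/(2*(15376 - 17360)) = 38735/17739 + (½)/(-1984) = 38735/17739 + (½)*(-1/1984) = 38735/17739 - 1/3968 = 153682741/70388352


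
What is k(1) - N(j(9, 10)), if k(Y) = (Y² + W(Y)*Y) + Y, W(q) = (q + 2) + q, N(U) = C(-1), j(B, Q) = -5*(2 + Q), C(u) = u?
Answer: 7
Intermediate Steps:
j(B, Q) = -10 - 5*Q
N(U) = -1
W(q) = 2 + 2*q (W(q) = (2 + q) + q = 2 + 2*q)
k(Y) = Y + Y² + Y*(2 + 2*Y) (k(Y) = (Y² + (2 + 2*Y)*Y) + Y = (Y² + Y*(2 + 2*Y)) + Y = Y + Y² + Y*(2 + 2*Y))
k(1) - N(j(9, 10)) = 3*1*(1 + 1) - 1*(-1) = 3*1*2 + 1 = 6 + 1 = 7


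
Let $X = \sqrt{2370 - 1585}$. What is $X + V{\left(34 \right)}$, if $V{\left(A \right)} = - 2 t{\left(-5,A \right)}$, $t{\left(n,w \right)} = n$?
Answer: $10 + \sqrt{785} \approx 38.018$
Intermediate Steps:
$V{\left(A \right)} = 10$ ($V{\left(A \right)} = \left(-2\right) \left(-5\right) = 10$)
$X = \sqrt{785} \approx 28.018$
$X + V{\left(34 \right)} = \sqrt{785} + 10 = 10 + \sqrt{785}$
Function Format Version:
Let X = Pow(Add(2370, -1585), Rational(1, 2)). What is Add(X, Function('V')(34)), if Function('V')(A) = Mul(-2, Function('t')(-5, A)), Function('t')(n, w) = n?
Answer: Add(10, Pow(785, Rational(1, 2))) ≈ 38.018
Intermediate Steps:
Function('V')(A) = 10 (Function('V')(A) = Mul(-2, -5) = 10)
X = Pow(785, Rational(1, 2)) ≈ 28.018
Add(X, Function('V')(34)) = Add(Pow(785, Rational(1, 2)), 10) = Add(10, Pow(785, Rational(1, 2)))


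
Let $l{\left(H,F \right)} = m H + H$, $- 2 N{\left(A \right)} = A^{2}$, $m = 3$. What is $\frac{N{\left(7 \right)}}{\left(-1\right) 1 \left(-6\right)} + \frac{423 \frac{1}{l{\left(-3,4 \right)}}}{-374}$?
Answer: $- \frac{17903}{4488} \approx -3.9891$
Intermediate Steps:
$N{\left(A \right)} = - \frac{A^{2}}{2}$
$l{\left(H,F \right)} = 4 H$ ($l{\left(H,F \right)} = 3 H + H = 4 H$)
$\frac{N{\left(7 \right)}}{\left(-1\right) 1 \left(-6\right)} + \frac{423 \frac{1}{l{\left(-3,4 \right)}}}{-374} = \frac{\left(- \frac{1}{2}\right) 7^{2}}{\left(-1\right) 1 \left(-6\right)} + \frac{423 \frac{1}{4 \left(-3\right)}}{-374} = \frac{\left(- \frac{1}{2}\right) 49}{\left(-1\right) \left(-6\right)} + \frac{423}{-12} \left(- \frac{1}{374}\right) = - \frac{49}{2 \cdot 6} + 423 \left(- \frac{1}{12}\right) \left(- \frac{1}{374}\right) = \left(- \frac{49}{2}\right) \frac{1}{6} - - \frac{141}{1496} = - \frac{49}{12} + \frac{141}{1496} = - \frac{17903}{4488}$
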